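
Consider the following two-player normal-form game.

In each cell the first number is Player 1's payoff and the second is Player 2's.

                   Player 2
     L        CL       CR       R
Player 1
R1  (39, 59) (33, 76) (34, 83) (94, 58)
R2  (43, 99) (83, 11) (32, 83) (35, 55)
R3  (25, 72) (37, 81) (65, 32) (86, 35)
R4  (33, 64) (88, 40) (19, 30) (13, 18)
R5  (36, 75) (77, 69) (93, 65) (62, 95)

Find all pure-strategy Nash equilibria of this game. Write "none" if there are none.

(R2, L)

(R1, L): Player 1 can switch to R2 (39 → 43). Not NE.
(R1, CL): Player 1 can switch to R2 (33 → 83). Not NE.
(R1, CR): Player 1 can switch to R3 (34 → 65). Not NE.
(R1, R): Player 2 can switch to L (58 → 59). Not NE.
(R2, L): Player 1 gets 43, best alternative 39; Player 2 gets 99, best alternative 83. No profitable deviation — NE.
(R2, CL): Player 1 can switch to R4 (83 → 88). Not NE.
(R2, CR): Player 1 can switch to R1 (32 → 34). Not NE.
(R2, R): Player 1 can switch to R1 (35 → 94). Not NE.
(R3, L): Player 1 can switch to R1 (25 → 39). Not NE.
(R3, CL): Player 1 can switch to R2 (37 → 83). Not NE.
(R3, CR): Player 1 can switch to R5 (65 → 93). Not NE.
(The remaining 9 profiles each have a profitable deviation by the same check.)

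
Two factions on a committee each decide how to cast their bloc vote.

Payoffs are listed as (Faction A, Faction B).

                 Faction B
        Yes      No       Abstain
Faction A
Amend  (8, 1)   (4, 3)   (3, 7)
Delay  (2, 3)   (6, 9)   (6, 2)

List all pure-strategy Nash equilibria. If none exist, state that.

For each strategy profile, look for a profitable unilateral deviation.
(Amend, Yes): Faction B can switch to No (1 → 3). Not NE.
(Amend, No): Faction A can switch to Delay (4 → 6). Not NE.
(Amend, Abstain): Faction A can switch to Delay (3 → 6). Not NE.
(Delay, Yes): Faction A can switch to Amend (2 → 8). Not NE.
(Delay, No): Faction A gets 6, best alternative 4; Faction B gets 9, best alternative 3. No profitable deviation — NE.
(Delay, Abstain): Faction B can switch to Yes (2 → 3). Not NE.

The unique pure-strategy Nash equilibrium is (Delay, No).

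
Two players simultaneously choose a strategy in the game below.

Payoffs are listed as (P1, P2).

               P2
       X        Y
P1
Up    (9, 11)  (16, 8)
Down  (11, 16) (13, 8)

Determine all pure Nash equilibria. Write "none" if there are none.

Pure NE: (Down, X)

(Up, X): P1 can switch to Down (9 → 11). Not NE.
(Up, Y): P2 can switch to X (8 → 11). Not NE.
(Down, X): P1 gets 11, best alternative 9; P2 gets 16, best alternative 8. No profitable deviation — NE.
(Down, Y): P1 can switch to Up (13 → 16). Not NE.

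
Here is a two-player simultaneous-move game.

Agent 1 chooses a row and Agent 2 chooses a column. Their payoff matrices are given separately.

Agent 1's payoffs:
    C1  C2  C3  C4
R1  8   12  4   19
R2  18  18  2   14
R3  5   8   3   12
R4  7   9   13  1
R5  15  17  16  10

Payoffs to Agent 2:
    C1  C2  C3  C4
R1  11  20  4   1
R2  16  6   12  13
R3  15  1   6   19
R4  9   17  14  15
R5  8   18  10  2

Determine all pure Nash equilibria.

The unique pure-strategy Nash equilibrium is (R2, C1).

(R1, C1): Agent 1 can switch to R2 (8 → 18). Not NE.
(R1, C2): Agent 1 can switch to R2 (12 → 18). Not NE.
(R1, C3): Agent 1 can switch to R4 (4 → 13). Not NE.
(R1, C4): Agent 2 can switch to C1 (1 → 11). Not NE.
(R2, C1): Agent 1 gets 18, best alternative 15; Agent 2 gets 16, best alternative 13. No profitable deviation — NE.
(R2, C2): Agent 2 can switch to C1 (6 → 16). Not NE.
(R2, C3): Agent 1 can switch to R1 (2 → 4). Not NE.
(R2, C4): Agent 1 can switch to R1 (14 → 19). Not NE.
(R3, C1): Agent 1 can switch to R1 (5 → 8). Not NE.
(R3, C2): Agent 1 can switch to R1 (8 → 12). Not NE.
(R3, C3): Agent 1 can switch to R1 (3 → 4). Not NE.
(The remaining 9 profiles each have a profitable deviation by the same check.)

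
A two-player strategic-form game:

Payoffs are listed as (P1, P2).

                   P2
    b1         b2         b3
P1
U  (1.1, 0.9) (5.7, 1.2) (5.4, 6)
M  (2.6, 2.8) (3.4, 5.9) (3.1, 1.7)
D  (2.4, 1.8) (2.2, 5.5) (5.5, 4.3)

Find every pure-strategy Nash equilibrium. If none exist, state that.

For each player, find the best response to each opponent profile; mutual best responses are the pure NE.
P1 against b1: payoffs 1.1, 2.6, 2.4 → best response M.
P1 against b2: payoffs 5.7, 3.4, 2.2 → best response U.
P1 against b3: payoffs 5.4, 3.1, 5.5 → best response D.
P2 against U: payoffs 0.9, 1.2, 6 → best response b3.
P2 against M: payoffs 2.8, 5.9, 1.7 → best response b2.
P2 against D: payoffs 1.8, 5.5, 4.3 → best response b2.
No profile is a mutual best response for all players.

none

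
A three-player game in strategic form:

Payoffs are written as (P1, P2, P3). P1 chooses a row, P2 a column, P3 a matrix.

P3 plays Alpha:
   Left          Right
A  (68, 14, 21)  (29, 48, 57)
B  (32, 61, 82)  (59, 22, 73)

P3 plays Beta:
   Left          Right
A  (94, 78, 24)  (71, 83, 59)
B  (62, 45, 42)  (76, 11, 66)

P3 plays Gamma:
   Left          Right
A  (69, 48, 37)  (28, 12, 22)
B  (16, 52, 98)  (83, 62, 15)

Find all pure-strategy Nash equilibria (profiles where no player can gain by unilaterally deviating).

Mark each player's best response to every combination of opponents' strategies; a profile where every player is best-responding is a pure Nash equilibrium.
P1 against (Left, Alpha): payoffs 68, 32 → best response A.
P1 against (Left, Beta): payoffs 94, 62 → best response A.
P1 against (Left, Gamma): payoffs 69, 16 → best response A.
P1 against (Right, Alpha): payoffs 29, 59 → best response B.
P1 against (Right, Beta): payoffs 71, 76 → best response B.
P1 against (Right, Gamma): payoffs 28, 83 → best response B.
P2 against (A, Alpha): payoffs 14, 48 → best response Right.
P2 against (A, Beta): payoffs 78, 83 → best response Right.
P2 against (A, Gamma): payoffs 48, 12 → best response Left.
P2 against (B, Alpha): payoffs 61, 22 → best response Left.
P2 against (B, Beta): payoffs 45, 11 → best response Left.
P2 against (B, Gamma): payoffs 52, 62 → best response Right.
P3 against (A, Left): payoffs 21, 24, 37 → best response Gamma.
P3 against (A, Right): payoffs 57, 59, 22 → best response Beta.
P3 against (B, Left): payoffs 82, 42, 98 → best response Gamma.
P3 against (B, Right): payoffs 73, 66, 15 → best response Alpha.
Mutual best responses: (A, Left, Gamma).

The unique pure-strategy Nash equilibrium is (A, Left, Gamma).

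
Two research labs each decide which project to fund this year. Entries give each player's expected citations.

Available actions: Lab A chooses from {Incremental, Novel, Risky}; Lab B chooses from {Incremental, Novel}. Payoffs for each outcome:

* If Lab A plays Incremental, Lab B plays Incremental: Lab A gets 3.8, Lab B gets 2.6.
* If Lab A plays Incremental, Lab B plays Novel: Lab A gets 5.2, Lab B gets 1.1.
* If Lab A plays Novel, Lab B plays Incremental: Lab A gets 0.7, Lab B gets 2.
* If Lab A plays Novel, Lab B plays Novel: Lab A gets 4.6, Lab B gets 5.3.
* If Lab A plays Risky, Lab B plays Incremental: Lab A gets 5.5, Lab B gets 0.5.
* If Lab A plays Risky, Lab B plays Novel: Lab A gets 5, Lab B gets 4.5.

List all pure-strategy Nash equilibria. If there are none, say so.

none

(Incremental, Incremental): Lab A can switch to Risky (3.8 → 5.5). Not NE.
(Incremental, Novel): Lab B can switch to Incremental (1.1 → 2.6). Not NE.
(Novel, Incremental): Lab A can switch to Incremental (0.7 → 3.8). Not NE.
(Novel, Novel): Lab A can switch to Incremental (4.6 → 5.2). Not NE.
(Risky, Incremental): Lab B can switch to Novel (0.5 → 4.5). Not NE.
(Risky, Novel): Lab A can switch to Incremental (5 → 5.2). Not NE.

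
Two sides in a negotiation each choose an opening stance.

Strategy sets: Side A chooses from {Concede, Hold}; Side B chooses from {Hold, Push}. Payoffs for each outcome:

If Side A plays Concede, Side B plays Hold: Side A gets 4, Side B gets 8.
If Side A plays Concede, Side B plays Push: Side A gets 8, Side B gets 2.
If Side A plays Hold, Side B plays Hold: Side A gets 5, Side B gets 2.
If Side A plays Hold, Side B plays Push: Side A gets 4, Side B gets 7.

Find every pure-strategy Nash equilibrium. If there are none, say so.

For each strategy profile, look for a profitable unilateral deviation.
(Concede, Hold): Side A can switch to Hold (4 → 5). Not NE.
(Concede, Push): Side B can switch to Hold (2 → 8). Not NE.
(Hold, Hold): Side B can switch to Push (2 → 7). Not NE.
(Hold, Push): Side A can switch to Concede (4 → 8). Not NE.

No pure-strategy Nash equilibrium.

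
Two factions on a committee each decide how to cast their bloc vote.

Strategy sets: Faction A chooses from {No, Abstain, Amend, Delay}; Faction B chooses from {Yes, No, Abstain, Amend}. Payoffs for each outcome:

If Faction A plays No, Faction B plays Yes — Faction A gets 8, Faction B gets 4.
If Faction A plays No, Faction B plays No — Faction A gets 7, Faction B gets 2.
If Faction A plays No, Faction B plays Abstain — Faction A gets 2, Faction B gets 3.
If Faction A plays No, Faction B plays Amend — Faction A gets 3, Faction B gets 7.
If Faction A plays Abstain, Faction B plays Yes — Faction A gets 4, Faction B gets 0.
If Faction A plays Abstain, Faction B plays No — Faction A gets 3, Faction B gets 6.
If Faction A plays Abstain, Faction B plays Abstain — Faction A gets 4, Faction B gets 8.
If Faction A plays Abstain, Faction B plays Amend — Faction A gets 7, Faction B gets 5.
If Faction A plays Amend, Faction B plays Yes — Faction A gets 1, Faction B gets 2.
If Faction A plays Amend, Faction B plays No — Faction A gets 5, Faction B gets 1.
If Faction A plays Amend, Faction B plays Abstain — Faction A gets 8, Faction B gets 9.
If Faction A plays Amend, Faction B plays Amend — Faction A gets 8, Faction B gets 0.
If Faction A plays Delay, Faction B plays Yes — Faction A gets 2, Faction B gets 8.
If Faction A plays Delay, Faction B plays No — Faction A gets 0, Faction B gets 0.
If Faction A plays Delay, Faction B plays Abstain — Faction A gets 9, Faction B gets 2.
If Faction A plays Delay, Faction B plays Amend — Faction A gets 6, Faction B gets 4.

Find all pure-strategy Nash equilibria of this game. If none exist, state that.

Check each profile: it is a Nash equilibrium iff no player can strictly gain by switching unilaterally.
(No, Yes): Faction B can switch to Amend (4 → 7). Not NE.
(No, No): Faction B can switch to Yes (2 → 4). Not NE.
(No, Abstain): Faction A can switch to Abstain (2 → 4). Not NE.
(No, Amend): Faction A can switch to Abstain (3 → 7). Not NE.
(Abstain, Yes): Faction A can switch to No (4 → 8). Not NE.
(Abstain, No): Faction A can switch to No (3 → 7). Not NE.
(Abstain, Abstain): Faction A can switch to Amend (4 → 8). Not NE.
(Abstain, Amend): Faction A can switch to Amend (7 → 8). Not NE.
(Amend, Yes): Faction A can switch to No (1 → 8). Not NE.
(Amend, No): Faction A can switch to No (5 → 7). Not NE.
(The remaining 6 profiles each have a profitable deviation by the same check.)

No pure-strategy Nash equilibrium.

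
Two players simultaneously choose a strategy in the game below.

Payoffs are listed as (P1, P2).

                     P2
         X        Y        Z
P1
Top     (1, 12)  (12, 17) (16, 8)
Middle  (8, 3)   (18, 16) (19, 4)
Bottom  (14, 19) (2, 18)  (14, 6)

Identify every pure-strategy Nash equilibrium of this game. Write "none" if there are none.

(Middle, Y) and (Bottom, X)

P1 against X: payoffs 1, 8, 14 → best response Bottom.
P1 against Y: payoffs 12, 18, 2 → best response Middle.
P1 against Z: payoffs 16, 19, 14 → best response Middle.
P2 against Top: payoffs 12, 17, 8 → best response Y.
P2 against Middle: payoffs 3, 16, 4 → best response Y.
P2 against Bottom: payoffs 19, 18, 6 → best response X.
Mutual best responses: (Middle, Y); (Bottom, X).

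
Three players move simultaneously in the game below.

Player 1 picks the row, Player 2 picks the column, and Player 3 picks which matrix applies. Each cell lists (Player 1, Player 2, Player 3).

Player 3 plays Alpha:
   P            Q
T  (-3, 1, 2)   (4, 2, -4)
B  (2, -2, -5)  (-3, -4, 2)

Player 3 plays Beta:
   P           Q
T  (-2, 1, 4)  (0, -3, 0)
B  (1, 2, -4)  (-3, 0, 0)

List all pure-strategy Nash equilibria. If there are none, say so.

Pure NE: (B, P, Beta)

For each strategy profile, look for a profitable unilateral deviation.
(T, P, Alpha): Player 1 can switch to B (-3 → 2). Not NE.
(T, P, Beta): Player 1 can switch to B (-2 → 1). Not NE.
(T, Q, Alpha): Player 3 can switch to Beta (-4 → 0). Not NE.
(T, Q, Beta): Player 2 can switch to P (-3 → 1). Not NE.
(B, P, Alpha): Player 3 can switch to Beta (-5 → -4). Not NE.
(B, P, Beta): Player 1 gets 1, best alternative -2; Player 2 gets 2, best alternative 0; Player 3 gets -4, best alternative -5. No profitable deviation — NE.
(B, Q, Alpha): Player 1 can switch to T (-3 → 4). Not NE.
(B, Q, Beta): Player 1 can switch to T (-3 → 0). Not NE.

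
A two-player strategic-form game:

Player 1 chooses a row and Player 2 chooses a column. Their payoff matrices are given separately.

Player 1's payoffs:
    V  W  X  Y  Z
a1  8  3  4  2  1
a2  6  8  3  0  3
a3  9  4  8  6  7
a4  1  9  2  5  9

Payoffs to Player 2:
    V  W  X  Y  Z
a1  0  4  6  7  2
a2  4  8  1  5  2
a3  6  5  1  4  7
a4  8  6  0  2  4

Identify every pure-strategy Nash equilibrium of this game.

(a1, V): Player 1 can switch to a3 (8 → 9). Not NE.
(a1, W): Player 1 can switch to a2 (3 → 8). Not NE.
(a1, X): Player 1 can switch to a3 (4 → 8). Not NE.
(a1, Y): Player 1 can switch to a3 (2 → 6). Not NE.
(a1, Z): Player 1 can switch to a2 (1 → 3). Not NE.
(a2, V): Player 1 can switch to a1 (6 → 8). Not NE.
(a2, W): Player 1 can switch to a4 (8 → 9). Not NE.
(a2, X): Player 1 can switch to a1 (3 → 4). Not NE.
(a2, Y): Player 1 can switch to a1 (0 → 2). Not NE.
(a2, Z): Player 1 can switch to a3 (3 → 7). Not NE.
(The remaining 10 profiles each have a profitable deviation by the same check.)

none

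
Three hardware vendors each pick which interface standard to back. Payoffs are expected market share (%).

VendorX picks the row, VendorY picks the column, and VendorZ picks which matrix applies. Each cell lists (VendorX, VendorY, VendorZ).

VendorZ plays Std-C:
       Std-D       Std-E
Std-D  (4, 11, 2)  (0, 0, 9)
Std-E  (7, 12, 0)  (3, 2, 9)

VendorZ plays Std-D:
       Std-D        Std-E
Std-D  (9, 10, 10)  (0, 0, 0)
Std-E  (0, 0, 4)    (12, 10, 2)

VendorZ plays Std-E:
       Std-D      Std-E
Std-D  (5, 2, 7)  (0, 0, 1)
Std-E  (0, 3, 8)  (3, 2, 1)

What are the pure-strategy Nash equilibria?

VendorX against (Std-D, Std-C): payoffs 4, 7 → best response Std-E.
VendorX against (Std-D, Std-D): payoffs 9, 0 → best response Std-D.
VendorX against (Std-D, Std-E): payoffs 5, 0 → best response Std-D.
VendorX against (Std-E, Std-C): payoffs 0, 3 → best response Std-E.
VendorX against (Std-E, Std-D): payoffs 0, 12 → best response Std-E.
VendorX against (Std-E, Std-E): payoffs 0, 3 → best response Std-E.
VendorY against (Std-D, Std-C): payoffs 11, 0 → best response Std-D.
VendorY against (Std-D, Std-D): payoffs 10, 0 → best response Std-D.
VendorY against (Std-D, Std-E): payoffs 2, 0 → best response Std-D.
VendorY against (Std-E, Std-C): payoffs 12, 2 → best response Std-D.
VendorY against (Std-E, Std-D): payoffs 0, 10 → best response Std-E.
VendorY against (Std-E, Std-E): payoffs 3, 2 → best response Std-D.
VendorZ against (Std-D, Std-D): payoffs 2, 10, 7 → best response Std-D.
VendorZ against (Std-D, Std-E): payoffs 9, 0, 1 → best response Std-C.
VendorZ against (Std-E, Std-D): payoffs 0, 4, 8 → best response Std-E.
VendorZ against (Std-E, Std-E): payoffs 9, 2, 1 → best response Std-C.
Mutual best responses: (Std-D, Std-D, Std-D).

(Std-D, Std-D, Std-D)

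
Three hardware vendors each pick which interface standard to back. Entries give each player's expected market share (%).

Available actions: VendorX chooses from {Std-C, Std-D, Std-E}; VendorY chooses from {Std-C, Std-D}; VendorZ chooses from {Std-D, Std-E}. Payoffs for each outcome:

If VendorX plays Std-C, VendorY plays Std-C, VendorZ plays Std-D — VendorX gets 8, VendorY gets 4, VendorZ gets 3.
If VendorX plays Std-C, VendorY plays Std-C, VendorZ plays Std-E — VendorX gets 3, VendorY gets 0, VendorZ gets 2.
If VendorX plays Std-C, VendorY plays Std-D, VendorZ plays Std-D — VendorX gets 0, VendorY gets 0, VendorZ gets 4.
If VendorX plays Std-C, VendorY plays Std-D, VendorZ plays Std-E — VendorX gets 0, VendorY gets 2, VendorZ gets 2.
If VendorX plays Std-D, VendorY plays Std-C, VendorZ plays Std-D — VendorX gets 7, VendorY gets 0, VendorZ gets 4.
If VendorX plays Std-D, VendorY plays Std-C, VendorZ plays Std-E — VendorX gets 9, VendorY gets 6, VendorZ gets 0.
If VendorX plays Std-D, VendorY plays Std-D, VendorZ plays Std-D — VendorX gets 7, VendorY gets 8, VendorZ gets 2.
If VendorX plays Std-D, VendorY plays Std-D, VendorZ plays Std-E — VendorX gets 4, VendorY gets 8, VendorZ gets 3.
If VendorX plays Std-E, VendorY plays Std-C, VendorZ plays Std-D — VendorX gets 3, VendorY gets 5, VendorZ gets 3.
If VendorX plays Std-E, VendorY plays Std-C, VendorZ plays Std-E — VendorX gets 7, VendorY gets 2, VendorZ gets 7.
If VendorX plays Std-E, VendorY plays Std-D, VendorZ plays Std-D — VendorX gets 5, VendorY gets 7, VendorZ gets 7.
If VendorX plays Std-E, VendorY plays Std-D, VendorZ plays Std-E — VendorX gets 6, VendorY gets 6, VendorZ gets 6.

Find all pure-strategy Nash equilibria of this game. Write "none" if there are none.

The unique pure-strategy Nash equilibrium is (Std-C, Std-C, Std-D).

(Std-C, Std-C, Std-D): VendorX gets 8, best alternative 7; VendorY gets 4, best alternative 0; VendorZ gets 3, best alternative 2. No profitable deviation — NE.
(Std-C, Std-C, Std-E): VendorX can switch to Std-D (3 → 9). Not NE.
(Std-C, Std-D, Std-D): VendorX can switch to Std-D (0 → 7). Not NE.
(Std-C, Std-D, Std-E): VendorX can switch to Std-D (0 → 4). Not NE.
(Std-D, Std-C, Std-D): VendorX can switch to Std-C (7 → 8). Not NE.
(Std-D, Std-C, Std-E): VendorY can switch to Std-D (6 → 8). Not NE.
(Std-D, Std-D, Std-D): VendorZ can switch to Std-E (2 → 3). Not NE.
(Std-D, Std-D, Std-E): VendorX can switch to Std-E (4 → 6). Not NE.
(Std-E, Std-C, Std-D): VendorX can switch to Std-C (3 → 8). Not NE.
(Std-E, Std-C, Std-E): VendorX can switch to Std-D (7 → 9). Not NE.
(Std-E, Std-D, Std-D): VendorX can switch to Std-D (5 → 7). Not NE.
(Std-E, Std-D, Std-E): VendorZ can switch to Std-D (6 → 7). Not NE.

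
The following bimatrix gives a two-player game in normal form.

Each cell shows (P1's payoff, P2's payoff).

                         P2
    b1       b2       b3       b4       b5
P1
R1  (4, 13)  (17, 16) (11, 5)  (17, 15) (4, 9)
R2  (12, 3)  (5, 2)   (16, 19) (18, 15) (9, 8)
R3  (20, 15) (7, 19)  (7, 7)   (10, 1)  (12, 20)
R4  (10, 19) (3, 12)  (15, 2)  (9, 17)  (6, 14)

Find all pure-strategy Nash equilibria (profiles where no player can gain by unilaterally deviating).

Pure-strategy Nash equilibria: (R1, b2), (R2, b3), (R3, b5)

(R1, b1): P1 can switch to R2 (4 → 12). Not NE.
(R1, b2): P1 gets 17, best alternative 7; P2 gets 16, best alternative 15. No profitable deviation — NE.
(R1, b3): P1 can switch to R2 (11 → 16). Not NE.
(R1, b4): P1 can switch to R2 (17 → 18). Not NE.
(R1, b5): P1 can switch to R2 (4 → 9). Not NE.
(R2, b1): P1 can switch to R3 (12 → 20). Not NE.
(R2, b2): P1 can switch to R1 (5 → 17). Not NE.
(R2, b3): P1 gets 16, best alternative 15; P2 gets 19, best alternative 15. No profitable deviation — NE.
(R3, b5): P1 gets 12, best alternative 9; P2 gets 20, best alternative 19. No profitable deviation — NE.
(The remaining 11 profiles each have a profitable deviation by the same check.)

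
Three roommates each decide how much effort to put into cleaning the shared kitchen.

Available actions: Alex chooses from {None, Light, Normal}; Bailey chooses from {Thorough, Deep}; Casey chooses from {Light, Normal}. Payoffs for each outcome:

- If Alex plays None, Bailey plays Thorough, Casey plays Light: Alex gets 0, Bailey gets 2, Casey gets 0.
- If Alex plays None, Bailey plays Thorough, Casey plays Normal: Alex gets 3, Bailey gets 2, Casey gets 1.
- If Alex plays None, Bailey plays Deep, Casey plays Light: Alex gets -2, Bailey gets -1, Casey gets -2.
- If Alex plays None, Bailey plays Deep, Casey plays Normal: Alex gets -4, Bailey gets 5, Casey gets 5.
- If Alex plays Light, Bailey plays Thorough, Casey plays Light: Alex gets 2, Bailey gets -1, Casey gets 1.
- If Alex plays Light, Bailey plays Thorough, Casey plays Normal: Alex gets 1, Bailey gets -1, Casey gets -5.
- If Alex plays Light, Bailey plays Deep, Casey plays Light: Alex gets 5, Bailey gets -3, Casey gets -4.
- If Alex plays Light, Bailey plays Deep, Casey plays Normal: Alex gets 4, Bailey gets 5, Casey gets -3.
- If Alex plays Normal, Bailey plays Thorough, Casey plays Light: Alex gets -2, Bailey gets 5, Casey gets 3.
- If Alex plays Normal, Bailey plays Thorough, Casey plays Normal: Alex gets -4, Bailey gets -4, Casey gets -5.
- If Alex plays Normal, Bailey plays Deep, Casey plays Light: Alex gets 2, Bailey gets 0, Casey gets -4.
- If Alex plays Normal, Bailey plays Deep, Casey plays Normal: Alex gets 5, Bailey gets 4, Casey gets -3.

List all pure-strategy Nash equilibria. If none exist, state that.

Pure-strategy Nash equilibria: (Light, Thorough, Light), (Normal, Deep, Normal)

Alex against (Thorough, Light): payoffs 0, 2, -2 → best response Light.
Alex against (Thorough, Normal): payoffs 3, 1, -4 → best response None.
Alex against (Deep, Light): payoffs -2, 5, 2 → best response Light.
Alex against (Deep, Normal): payoffs -4, 4, 5 → best response Normal.
Bailey against (None, Light): payoffs 2, -1 → best response Thorough.
Bailey against (None, Normal): payoffs 2, 5 → best response Deep.
Bailey against (Light, Light): payoffs -1, -3 → best response Thorough.
Bailey against (Light, Normal): payoffs -1, 5 → best response Deep.
Bailey against (Normal, Light): payoffs 5, 0 → best response Thorough.
Bailey against (Normal, Normal): payoffs -4, 4 → best response Deep.
Casey against (None, Thorough): payoffs 0, 1 → best response Normal.
Casey against (None, Deep): payoffs -2, 5 → best response Normal.
Casey against (Light, Thorough): payoffs 1, -5 → best response Light.
Casey against (Light, Deep): payoffs -4, -3 → best response Normal.
Casey against (Normal, Thorough): payoffs 3, -5 → best response Light.
Casey against (Normal, Deep): payoffs -4, -3 → best response Normal.
Mutual best responses: (Light, Thorough, Light); (Normal, Deep, Normal).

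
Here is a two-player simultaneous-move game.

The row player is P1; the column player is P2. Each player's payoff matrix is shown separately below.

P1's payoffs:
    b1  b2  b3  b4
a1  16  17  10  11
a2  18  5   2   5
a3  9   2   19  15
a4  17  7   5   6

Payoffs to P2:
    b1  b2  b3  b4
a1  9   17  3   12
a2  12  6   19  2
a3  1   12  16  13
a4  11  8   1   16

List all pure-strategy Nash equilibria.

The pure Nash equilibria are (a1, b2), (a3, b3).

(a1, b1): P1 can switch to a2 (16 → 18). Not NE.
(a1, b2): P1 gets 17, best alternative 7; P2 gets 17, best alternative 12. No profitable deviation — NE.
(a1, b3): P1 can switch to a3 (10 → 19). Not NE.
(a1, b4): P1 can switch to a3 (11 → 15). Not NE.
(a2, b1): P2 can switch to b3 (12 → 19). Not NE.
(a2, b2): P1 can switch to a1 (5 → 17). Not NE.
(a2, b3): P1 can switch to a1 (2 → 10). Not NE.
(a2, b4): P1 can switch to a1 (5 → 11). Not NE.
(a3, b1): P1 can switch to a1 (9 → 16). Not NE.
(a3, b3): P1 gets 19, best alternative 10; P2 gets 16, best alternative 13. No profitable deviation — NE.
(The remaining 6 profiles each have a profitable deviation by the same check.)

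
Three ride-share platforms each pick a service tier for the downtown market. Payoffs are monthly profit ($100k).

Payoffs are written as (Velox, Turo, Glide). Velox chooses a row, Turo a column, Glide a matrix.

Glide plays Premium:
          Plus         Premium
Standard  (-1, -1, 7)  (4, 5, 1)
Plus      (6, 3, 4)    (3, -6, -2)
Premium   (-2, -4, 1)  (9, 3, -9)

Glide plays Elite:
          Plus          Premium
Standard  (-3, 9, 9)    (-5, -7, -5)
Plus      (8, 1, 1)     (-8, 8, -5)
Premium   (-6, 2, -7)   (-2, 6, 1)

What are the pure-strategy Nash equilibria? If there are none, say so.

The pure Nash equilibria are (Plus, Plus, Premium); (Premium, Premium, Elite).

Check each profile: it is a Nash equilibrium iff no player can strictly gain by switching unilaterally.
(Standard, Plus, Premium): Velox can switch to Plus (-1 → 6). Not NE.
(Standard, Plus, Elite): Velox can switch to Plus (-3 → 8). Not NE.
(Standard, Premium, Premium): Velox can switch to Premium (4 → 9). Not NE.
(Standard, Premium, Elite): Velox can switch to Premium (-5 → -2). Not NE.
(Plus, Plus, Premium): Velox gets 6, best alternative -1; Turo gets 3, best alternative -6; Glide gets 4, best alternative 1. No profitable deviation — NE.
(Plus, Plus, Elite): Turo can switch to Premium (1 → 8). Not NE.
(Plus, Premium, Premium): Velox can switch to Standard (3 → 4). Not NE.
(Plus, Premium, Elite): Velox can switch to Standard (-8 → -5). Not NE.
(Premium, Plus, Premium): Velox can switch to Standard (-2 → -1). Not NE.
(Premium, Plus, Elite): Velox can switch to Standard (-6 → -3). Not NE.
(Premium, Premium, Premium): Glide can switch to Elite (-9 → 1). Not NE.
(Premium, Premium, Elite): Velox gets -2, best alternative -5; Turo gets 6, best alternative 2; Glide gets 1, best alternative -9. No profitable deviation — NE.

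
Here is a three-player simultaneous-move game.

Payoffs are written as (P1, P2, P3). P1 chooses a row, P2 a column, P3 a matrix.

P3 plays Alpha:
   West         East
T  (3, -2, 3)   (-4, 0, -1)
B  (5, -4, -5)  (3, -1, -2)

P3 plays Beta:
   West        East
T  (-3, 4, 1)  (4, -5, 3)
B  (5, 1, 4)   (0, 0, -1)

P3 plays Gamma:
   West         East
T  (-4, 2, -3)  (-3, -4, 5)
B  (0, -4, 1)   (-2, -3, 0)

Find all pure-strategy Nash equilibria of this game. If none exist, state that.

(B, West, Beta); (B, East, Gamma)

(T, West, Alpha): P1 can switch to B (3 → 5). Not NE.
(T, West, Beta): P1 can switch to B (-3 → 5). Not NE.
(T, West, Gamma): P1 can switch to B (-4 → 0). Not NE.
(T, East, Alpha): P1 can switch to B (-4 → 3). Not NE.
(T, East, Beta): P2 can switch to West (-5 → 4). Not NE.
(T, East, Gamma): P1 can switch to B (-3 → -2). Not NE.
(B, West, Alpha): P2 can switch to East (-4 → -1). Not NE.
(B, West, Beta): P1 gets 5, best alternative -3; P2 gets 1, best alternative 0; P3 gets 4, best alternative 1. No profitable deviation — NE.
(B, West, Gamma): P2 can switch to East (-4 → -3). Not NE.
(B, East, Gamma): P1 gets -2, best alternative -3; P2 gets -3, best alternative -4; P3 gets 0, best alternative -1. No profitable deviation — NE.
(The remaining 2 profiles each have a profitable deviation by the same check.)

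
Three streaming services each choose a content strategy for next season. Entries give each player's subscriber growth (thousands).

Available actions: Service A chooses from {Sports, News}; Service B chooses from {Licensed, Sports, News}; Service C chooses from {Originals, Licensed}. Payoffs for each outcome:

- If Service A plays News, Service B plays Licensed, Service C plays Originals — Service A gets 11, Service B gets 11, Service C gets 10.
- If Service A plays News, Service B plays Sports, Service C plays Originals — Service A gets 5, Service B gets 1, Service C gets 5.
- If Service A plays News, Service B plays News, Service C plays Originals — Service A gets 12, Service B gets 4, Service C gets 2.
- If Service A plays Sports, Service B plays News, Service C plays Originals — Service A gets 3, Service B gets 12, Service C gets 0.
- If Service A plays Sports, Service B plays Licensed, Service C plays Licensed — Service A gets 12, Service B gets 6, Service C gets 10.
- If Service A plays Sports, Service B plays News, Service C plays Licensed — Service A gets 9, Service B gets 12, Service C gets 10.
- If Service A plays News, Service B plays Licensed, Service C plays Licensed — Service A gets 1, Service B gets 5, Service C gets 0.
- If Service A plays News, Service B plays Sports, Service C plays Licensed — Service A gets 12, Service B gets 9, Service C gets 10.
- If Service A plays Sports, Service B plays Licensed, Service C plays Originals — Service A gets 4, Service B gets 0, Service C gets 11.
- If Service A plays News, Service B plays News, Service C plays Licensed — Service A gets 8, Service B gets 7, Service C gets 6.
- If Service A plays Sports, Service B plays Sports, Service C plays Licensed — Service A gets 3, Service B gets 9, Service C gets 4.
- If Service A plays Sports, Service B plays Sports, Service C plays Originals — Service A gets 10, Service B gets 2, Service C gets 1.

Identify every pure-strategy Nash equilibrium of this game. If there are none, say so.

Service A against (Licensed, Originals): payoffs 4, 11 → best response News.
Service A against (Licensed, Licensed): payoffs 12, 1 → best response Sports.
Service A against (Sports, Originals): payoffs 10, 5 → best response Sports.
Service A against (Sports, Licensed): payoffs 3, 12 → best response News.
Service A against (News, Originals): payoffs 3, 12 → best response News.
Service A against (News, Licensed): payoffs 9, 8 → best response Sports.
Service B against (Sports, Originals): payoffs 0, 2, 12 → best response News.
Service B against (Sports, Licensed): payoffs 6, 9, 12 → best response News.
Service B against (News, Originals): payoffs 11, 1, 4 → best response Licensed.
Service B against (News, Licensed): payoffs 5, 9, 7 → best response Sports.
Service C against (Sports, Licensed): payoffs 11, 10 → best response Originals.
Service C against (Sports, Sports): payoffs 1, 4 → best response Licensed.
Service C against (Sports, News): payoffs 0, 10 → best response Licensed.
Service C against (News, Licensed): payoffs 10, 0 → best response Originals.
Service C against (News, Sports): payoffs 5, 10 → best response Licensed.
Service C against (News, News): payoffs 2, 6 → best response Licensed.
Mutual best responses: (Sports, News, Licensed); (News, Licensed, Originals); (News, Sports, Licensed).

The pure Nash equilibria are (Sports, News, Licensed) and (News, Licensed, Originals) and (News, Sports, Licensed).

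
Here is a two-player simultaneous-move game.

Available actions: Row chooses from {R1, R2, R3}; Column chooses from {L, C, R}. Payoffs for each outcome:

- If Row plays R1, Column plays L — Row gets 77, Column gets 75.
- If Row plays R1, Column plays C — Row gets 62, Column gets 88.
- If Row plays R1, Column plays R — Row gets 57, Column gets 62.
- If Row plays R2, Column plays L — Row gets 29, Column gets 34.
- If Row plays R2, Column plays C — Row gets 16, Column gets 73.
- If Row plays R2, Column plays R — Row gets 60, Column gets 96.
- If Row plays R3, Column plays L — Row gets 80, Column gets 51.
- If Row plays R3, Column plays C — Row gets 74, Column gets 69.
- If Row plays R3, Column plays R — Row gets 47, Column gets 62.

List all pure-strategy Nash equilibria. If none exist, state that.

The pure Nash equilibria are (R2, R) and (R3, C).

Row against L: payoffs 77, 29, 80 → best response R3.
Row against C: payoffs 62, 16, 74 → best response R3.
Row against R: payoffs 57, 60, 47 → best response R2.
Column against R1: payoffs 75, 88, 62 → best response C.
Column against R2: payoffs 34, 73, 96 → best response R.
Column against R3: payoffs 51, 69, 62 → best response C.
Mutual best responses: (R2, R); (R3, C).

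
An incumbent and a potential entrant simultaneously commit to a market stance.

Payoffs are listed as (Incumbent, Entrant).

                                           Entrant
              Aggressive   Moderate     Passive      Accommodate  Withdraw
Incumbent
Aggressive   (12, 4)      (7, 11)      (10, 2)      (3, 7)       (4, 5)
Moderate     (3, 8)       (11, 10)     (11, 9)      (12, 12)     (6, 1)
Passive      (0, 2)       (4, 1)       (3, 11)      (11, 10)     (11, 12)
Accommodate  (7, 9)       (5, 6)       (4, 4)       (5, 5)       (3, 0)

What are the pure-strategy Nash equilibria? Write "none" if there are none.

(Aggressive, Aggressive): Entrant can switch to Moderate (4 → 11). Not NE.
(Aggressive, Moderate): Incumbent can switch to Moderate (7 → 11). Not NE.
(Aggressive, Passive): Incumbent can switch to Moderate (10 → 11). Not NE.
(Aggressive, Accommodate): Incumbent can switch to Moderate (3 → 12). Not NE.
(Aggressive, Withdraw): Incumbent can switch to Moderate (4 → 6). Not NE.
(Moderate, Aggressive): Incumbent can switch to Aggressive (3 → 12). Not NE.
(Moderate, Moderate): Entrant can switch to Accommodate (10 → 12). Not NE.
(Moderate, Passive): Entrant can switch to Moderate (9 → 10). Not NE.
(Moderate, Accommodate): Incumbent gets 12, best alternative 11; Entrant gets 12, best alternative 10. No profitable deviation — NE.
(Passive, Withdraw): Incumbent gets 11, best alternative 6; Entrant gets 12, best alternative 11. No profitable deviation — NE.
(The remaining 10 profiles each have a profitable deviation by the same check.)

(Moderate, Accommodate) and (Passive, Withdraw)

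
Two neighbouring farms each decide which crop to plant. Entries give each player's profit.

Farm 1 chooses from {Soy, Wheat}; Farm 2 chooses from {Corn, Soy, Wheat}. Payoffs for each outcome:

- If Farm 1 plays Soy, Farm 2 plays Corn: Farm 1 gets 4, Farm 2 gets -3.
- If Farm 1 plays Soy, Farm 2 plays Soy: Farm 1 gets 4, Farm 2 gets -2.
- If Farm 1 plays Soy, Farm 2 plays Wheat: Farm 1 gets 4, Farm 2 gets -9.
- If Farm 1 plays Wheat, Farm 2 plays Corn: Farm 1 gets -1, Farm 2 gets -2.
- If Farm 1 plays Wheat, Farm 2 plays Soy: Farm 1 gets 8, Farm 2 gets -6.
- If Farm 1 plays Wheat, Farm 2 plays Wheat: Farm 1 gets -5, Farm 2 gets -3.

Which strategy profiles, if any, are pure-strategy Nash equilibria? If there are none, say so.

This game has no pure Nash equilibrium.

Farm 1 against Corn: payoffs 4, -1 → best response Soy.
Farm 1 against Soy: payoffs 4, 8 → best response Wheat.
Farm 1 against Wheat: payoffs 4, -5 → best response Soy.
Farm 2 against Soy: payoffs -3, -2, -9 → best response Soy.
Farm 2 against Wheat: payoffs -2, -6, -3 → best response Corn.
No profile is a mutual best response for all players.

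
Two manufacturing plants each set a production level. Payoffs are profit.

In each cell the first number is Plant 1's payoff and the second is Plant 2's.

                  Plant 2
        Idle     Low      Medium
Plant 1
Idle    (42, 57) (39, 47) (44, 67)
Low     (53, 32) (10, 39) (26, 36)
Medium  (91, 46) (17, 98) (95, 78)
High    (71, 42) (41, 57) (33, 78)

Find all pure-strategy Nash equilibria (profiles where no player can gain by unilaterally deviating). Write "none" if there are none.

Plant 1 against Idle: payoffs 42, 53, 91, 71 → best response Medium.
Plant 1 against Low: payoffs 39, 10, 17, 41 → best response High.
Plant 1 against Medium: payoffs 44, 26, 95, 33 → best response Medium.
Plant 2 against Idle: payoffs 57, 47, 67 → best response Medium.
Plant 2 against Low: payoffs 32, 39, 36 → best response Low.
Plant 2 against Medium: payoffs 46, 98, 78 → best response Low.
Plant 2 against High: payoffs 42, 57, 78 → best response Medium.
No profile is a mutual best response for all players.

none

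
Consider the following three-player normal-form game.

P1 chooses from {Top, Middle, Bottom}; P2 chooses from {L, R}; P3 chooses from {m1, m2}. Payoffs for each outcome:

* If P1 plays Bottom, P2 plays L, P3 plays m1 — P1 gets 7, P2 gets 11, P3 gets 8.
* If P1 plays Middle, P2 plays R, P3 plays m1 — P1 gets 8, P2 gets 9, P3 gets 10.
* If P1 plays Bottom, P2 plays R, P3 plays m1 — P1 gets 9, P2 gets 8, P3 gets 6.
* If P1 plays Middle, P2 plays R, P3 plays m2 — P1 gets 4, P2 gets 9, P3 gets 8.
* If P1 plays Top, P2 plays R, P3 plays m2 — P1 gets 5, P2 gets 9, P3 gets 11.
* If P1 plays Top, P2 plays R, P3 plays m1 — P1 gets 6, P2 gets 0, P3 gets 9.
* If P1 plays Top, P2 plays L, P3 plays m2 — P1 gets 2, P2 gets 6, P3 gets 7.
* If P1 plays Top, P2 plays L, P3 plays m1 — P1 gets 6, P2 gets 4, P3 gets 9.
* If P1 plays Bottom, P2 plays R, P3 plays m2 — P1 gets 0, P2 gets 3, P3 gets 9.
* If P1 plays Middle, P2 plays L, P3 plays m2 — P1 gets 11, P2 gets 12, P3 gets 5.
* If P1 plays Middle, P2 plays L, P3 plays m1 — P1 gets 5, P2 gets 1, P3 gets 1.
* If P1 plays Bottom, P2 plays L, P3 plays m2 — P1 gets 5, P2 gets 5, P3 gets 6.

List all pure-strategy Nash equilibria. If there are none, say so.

P1 against (L, m1): payoffs 6, 5, 7 → best response Bottom.
P1 against (L, m2): payoffs 2, 11, 5 → best response Middle.
P1 against (R, m1): payoffs 6, 8, 9 → best response Bottom.
P1 against (R, m2): payoffs 5, 4, 0 → best response Top.
P2 against (Top, m1): payoffs 4, 0 → best response L.
P2 against (Top, m2): payoffs 6, 9 → best response R.
P2 against (Middle, m1): payoffs 1, 9 → best response R.
P2 against (Middle, m2): payoffs 12, 9 → best response L.
P2 against (Bottom, m1): payoffs 11, 8 → best response L.
P2 against (Bottom, m2): payoffs 5, 3 → best response L.
P3 against (Top, L): payoffs 9, 7 → best response m1.
P3 against (Top, R): payoffs 9, 11 → best response m2.
P3 against (Middle, L): payoffs 1, 5 → best response m2.
P3 against (Middle, R): payoffs 10, 8 → best response m1.
P3 against (Bottom, L): payoffs 8, 6 → best response m1.
P3 against (Bottom, R): payoffs 6, 9 → best response m2.
Mutual best responses: (Top, R, m2); (Middle, L, m2); (Bottom, L, m1).

(Top, R, m2); (Middle, L, m2); (Bottom, L, m1)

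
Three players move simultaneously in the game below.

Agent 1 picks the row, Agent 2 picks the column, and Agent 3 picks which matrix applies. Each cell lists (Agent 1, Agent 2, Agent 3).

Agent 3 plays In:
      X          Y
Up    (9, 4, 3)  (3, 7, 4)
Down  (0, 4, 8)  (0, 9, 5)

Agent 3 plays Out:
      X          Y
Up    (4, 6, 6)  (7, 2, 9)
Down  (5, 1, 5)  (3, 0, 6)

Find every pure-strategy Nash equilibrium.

This game has no pure Nash equilibrium.

(Up, X, In): Agent 2 can switch to Y (4 → 7). Not NE.
(Up, X, Out): Agent 1 can switch to Down (4 → 5). Not NE.
(Up, Y, In): Agent 3 can switch to Out (4 → 9). Not NE.
(Up, Y, Out): Agent 2 can switch to X (2 → 6). Not NE.
(Down, X, In): Agent 1 can switch to Up (0 → 9). Not NE.
(Down, X, Out): Agent 3 can switch to In (5 → 8). Not NE.
(Down, Y, In): Agent 1 can switch to Up (0 → 3). Not NE.
(Down, Y, Out): Agent 1 can switch to Up (3 → 7). Not NE.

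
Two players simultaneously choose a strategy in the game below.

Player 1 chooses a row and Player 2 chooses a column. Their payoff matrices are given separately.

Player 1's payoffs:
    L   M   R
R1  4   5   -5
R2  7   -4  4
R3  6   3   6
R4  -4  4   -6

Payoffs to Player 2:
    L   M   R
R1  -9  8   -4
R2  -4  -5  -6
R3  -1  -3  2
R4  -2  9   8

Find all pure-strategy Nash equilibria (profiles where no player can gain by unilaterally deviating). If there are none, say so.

(R1, M) and (R2, L) and (R3, R)

For each strategy profile, look for a profitable unilateral deviation.
(R1, L): Player 1 can switch to R2 (4 → 7). Not NE.
(R1, M): Player 1 gets 5, best alternative 4; Player 2 gets 8, best alternative -4. No profitable deviation — NE.
(R1, R): Player 1 can switch to R2 (-5 → 4). Not NE.
(R2, L): Player 1 gets 7, best alternative 6; Player 2 gets -4, best alternative -5. No profitable deviation — NE.
(R2, M): Player 1 can switch to R1 (-4 → 5). Not NE.
(R2, R): Player 1 can switch to R3 (4 → 6). Not NE.
(R3, L): Player 1 can switch to R2 (6 → 7). Not NE.
(R3, M): Player 1 can switch to R1 (3 → 5). Not NE.
(R3, R): Player 1 gets 6, best alternative 4; Player 2 gets 2, best alternative -1. No profitable deviation — NE.
(R4, L): Player 1 can switch to R1 (-4 → 4). Not NE.
(R4, M): Player 1 can switch to R1 (4 → 5). Not NE.
(R4, R): Player 1 can switch to R1 (-6 → -5). Not NE.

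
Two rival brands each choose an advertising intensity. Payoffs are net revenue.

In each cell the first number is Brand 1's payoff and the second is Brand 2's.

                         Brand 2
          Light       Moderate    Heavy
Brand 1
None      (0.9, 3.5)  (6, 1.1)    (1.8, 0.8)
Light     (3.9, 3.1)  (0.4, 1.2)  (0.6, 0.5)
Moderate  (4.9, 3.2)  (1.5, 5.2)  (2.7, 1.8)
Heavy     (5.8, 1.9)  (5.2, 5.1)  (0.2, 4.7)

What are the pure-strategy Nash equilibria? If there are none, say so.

(None, Light): Brand 1 can switch to Light (0.9 → 3.9). Not NE.
(None, Moderate): Brand 2 can switch to Light (1.1 → 3.5). Not NE.
(None, Heavy): Brand 1 can switch to Moderate (1.8 → 2.7). Not NE.
(Light, Light): Brand 1 can switch to Moderate (3.9 → 4.9). Not NE.
(Light, Moderate): Brand 1 can switch to None (0.4 → 6). Not NE.
(Light, Heavy): Brand 1 can switch to None (0.6 → 1.8). Not NE.
(Moderate, Light): Brand 1 can switch to Heavy (4.9 → 5.8). Not NE.
(Moderate, Moderate): Brand 1 can switch to None (1.5 → 6). Not NE.
(The remaining 4 profiles each have a profitable deviation by the same check.)

This game has no pure Nash equilibrium.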